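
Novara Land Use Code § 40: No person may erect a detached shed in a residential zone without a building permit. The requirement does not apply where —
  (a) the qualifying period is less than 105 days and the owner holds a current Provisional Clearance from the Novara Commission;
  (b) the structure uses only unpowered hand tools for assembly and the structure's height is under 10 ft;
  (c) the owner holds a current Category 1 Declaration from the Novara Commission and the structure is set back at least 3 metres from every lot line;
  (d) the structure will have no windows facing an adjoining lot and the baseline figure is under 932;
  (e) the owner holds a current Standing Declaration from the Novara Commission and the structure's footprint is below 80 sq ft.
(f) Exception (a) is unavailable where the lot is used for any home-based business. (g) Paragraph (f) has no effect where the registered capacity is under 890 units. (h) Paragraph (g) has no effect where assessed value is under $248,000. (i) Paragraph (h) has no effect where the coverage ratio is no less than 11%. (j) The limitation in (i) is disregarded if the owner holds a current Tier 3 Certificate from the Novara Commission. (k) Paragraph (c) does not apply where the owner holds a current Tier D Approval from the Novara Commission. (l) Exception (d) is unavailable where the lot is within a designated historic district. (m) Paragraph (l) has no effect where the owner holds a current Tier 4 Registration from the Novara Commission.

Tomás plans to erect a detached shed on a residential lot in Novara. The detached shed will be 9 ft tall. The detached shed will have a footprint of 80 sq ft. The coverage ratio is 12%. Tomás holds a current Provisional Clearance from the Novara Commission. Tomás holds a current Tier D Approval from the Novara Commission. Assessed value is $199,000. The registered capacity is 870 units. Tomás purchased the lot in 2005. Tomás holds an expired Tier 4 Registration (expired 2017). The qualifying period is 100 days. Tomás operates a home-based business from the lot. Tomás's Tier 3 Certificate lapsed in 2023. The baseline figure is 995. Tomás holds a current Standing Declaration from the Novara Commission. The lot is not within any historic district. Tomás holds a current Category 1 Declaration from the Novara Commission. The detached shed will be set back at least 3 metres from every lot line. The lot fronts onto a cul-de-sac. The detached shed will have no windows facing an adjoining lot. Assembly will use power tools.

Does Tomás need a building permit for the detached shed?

No — exception (a) applies; Tomás does not need a building permit.

Exception (a)'s conditions are all satisfied: the qualifying period is 100 days, less than the 105 days limit; a current Provisional Clearance is held. As to paragraphs (f)–(j): (f) applies (a home-based business operates on the lot), but is set aside by (g): (g) operates — the registered capacity is 870 units, under the 890 units limit. (h) would limit (g) — assessed value is $199,000, under the $248,000 limit — but (i) sets (h) aside: (i) operates against (h): the coverage ratio is 12%, meeting the 11% threshold. (j) is inapplicable (there is no Tier 3 Certificate in force), so (i) stands. (a) remains available.
Exception (b) does not apply: assembly uses power tools.
Exception (c): a current Category 1 Declaration is held; the setback is at least 3 m on every side — every condition holds. But: (k) operates against (c): a current Tier D Approval is held. Exception (c) does not apply.
Exception (d) does not apply: the baseline figure is 995, not under 932.
Exception (e) requires that the structure's footprint is below 80 sq ft; but the structure's footprint is 80 sq ft, not below 80 sq ft, so (e) is unavailable.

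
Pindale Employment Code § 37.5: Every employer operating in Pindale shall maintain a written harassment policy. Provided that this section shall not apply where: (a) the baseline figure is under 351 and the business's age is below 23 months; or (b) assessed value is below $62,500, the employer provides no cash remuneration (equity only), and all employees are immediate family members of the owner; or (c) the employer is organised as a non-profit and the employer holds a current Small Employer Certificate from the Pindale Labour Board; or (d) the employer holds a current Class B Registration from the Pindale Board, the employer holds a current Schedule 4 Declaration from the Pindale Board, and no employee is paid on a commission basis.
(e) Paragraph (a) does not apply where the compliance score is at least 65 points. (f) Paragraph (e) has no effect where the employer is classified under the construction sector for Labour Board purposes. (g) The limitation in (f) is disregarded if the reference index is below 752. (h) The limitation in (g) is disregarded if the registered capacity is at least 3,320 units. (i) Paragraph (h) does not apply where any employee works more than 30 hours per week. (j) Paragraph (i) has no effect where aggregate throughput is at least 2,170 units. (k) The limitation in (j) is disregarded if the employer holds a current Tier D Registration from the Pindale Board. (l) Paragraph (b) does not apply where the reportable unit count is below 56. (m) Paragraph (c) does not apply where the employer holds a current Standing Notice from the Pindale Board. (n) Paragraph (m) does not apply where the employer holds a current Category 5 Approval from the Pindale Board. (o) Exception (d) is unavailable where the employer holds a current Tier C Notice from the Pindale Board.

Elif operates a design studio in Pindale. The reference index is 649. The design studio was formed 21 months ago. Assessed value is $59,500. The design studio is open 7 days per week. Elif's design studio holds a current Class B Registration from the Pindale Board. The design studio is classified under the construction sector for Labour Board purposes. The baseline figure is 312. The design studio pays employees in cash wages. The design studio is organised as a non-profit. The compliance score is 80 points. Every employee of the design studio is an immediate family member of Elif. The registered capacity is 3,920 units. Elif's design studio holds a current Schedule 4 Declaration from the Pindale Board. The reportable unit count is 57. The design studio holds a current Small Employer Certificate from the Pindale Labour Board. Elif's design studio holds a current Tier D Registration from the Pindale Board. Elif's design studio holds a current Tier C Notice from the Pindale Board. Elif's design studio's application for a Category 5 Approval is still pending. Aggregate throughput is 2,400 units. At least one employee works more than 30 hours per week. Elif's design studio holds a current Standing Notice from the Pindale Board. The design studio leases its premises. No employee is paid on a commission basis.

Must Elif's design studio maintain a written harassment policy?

Exception (a) is satisfied on its face — the baseline figure is 312, under the 351 limit; the business's age is 21 months, below the 23 months limit. But applying paragraphs (e)–(k): (e) operates against (a): the compliance score is 80 points, meeting the 65 points threshold. (f) applies (the design studio is classified under the construction sector), but is overridden by (g): (g) operates against (f): the reference index is 649, below the 752 limit. (h) would limit (g) — the registered capacity is 3,920 units, meeting the 3,320 units threshold — but (i) sets (h) aside: (i) operates against (h): at least one employee exceeds 30 hours/week. (j) is engaged (aggregate throughput is 2,400 units, meeting the 2,170 units threshold), but is overridden by (k): (k) operates against (j): a current Tier D Registration is held. (a) is therefore removed.
Exception (b) does not apply: employees are paid cash wages.
All of (c)'s requirements are met (the employer is a non-profit; a current Small Employer Certificate is held). However, paragraphs (m)–(n) must be considered: (m) is engaged — a current Standing Notice is held. (n), which would lift (m), is not engaged — the Category 5 Approval is not current. Exception (c) does not apply.
Exception (d)'s conditions are all satisfied: a current Class B Registration is held; a current Schedule 4 Declaration is held; no employee is paid on commission. But: (o) operates against (d): a current Tier C Notice is held. So (d) is unavailable.
No exception is made out. Elif's design studio falls within the general rule.

Yes — Elif's design studio must maintain a written harassment policy.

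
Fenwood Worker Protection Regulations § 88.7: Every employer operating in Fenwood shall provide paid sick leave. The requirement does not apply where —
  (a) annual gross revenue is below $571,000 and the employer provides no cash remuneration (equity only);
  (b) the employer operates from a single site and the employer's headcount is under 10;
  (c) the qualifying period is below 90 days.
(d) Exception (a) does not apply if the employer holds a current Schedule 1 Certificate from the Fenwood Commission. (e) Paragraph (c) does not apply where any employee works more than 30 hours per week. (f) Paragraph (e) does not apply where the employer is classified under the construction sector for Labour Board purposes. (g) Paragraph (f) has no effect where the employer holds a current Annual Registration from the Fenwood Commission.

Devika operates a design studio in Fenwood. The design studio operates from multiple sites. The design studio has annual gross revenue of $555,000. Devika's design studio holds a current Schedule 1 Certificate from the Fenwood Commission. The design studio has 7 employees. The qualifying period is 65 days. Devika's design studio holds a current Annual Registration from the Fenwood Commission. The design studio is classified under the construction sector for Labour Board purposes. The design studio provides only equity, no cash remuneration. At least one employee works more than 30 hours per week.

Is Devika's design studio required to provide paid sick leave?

Exception (a)'s conditions are all satisfied: annual gross revenue is $555,000, below the $571,000 limit; remuneration is equity-only. However, paragraph (d) must be considered: (d) operates against (a): a current Schedule 1 Certificate is held. (a) is therefore removed.
Exception (b) requires that the employer operates from a single site; but the employer operates from multiple sites, so (b) is unavailable.
All of (c)'s requirements are met (the qualifying period is 65 days, below the 90 days limit). But: (e) is triggered — at least one employee exceeds 30 hours/week. (f) operates (the design studio is classified under the construction sector), but is overridden by (g): (g) is triggered — a current Annual Registration is held. (c) is therefore removed.
No exception displaces § 88.7.

Yes — Devika's design studio must provide paid sick leave.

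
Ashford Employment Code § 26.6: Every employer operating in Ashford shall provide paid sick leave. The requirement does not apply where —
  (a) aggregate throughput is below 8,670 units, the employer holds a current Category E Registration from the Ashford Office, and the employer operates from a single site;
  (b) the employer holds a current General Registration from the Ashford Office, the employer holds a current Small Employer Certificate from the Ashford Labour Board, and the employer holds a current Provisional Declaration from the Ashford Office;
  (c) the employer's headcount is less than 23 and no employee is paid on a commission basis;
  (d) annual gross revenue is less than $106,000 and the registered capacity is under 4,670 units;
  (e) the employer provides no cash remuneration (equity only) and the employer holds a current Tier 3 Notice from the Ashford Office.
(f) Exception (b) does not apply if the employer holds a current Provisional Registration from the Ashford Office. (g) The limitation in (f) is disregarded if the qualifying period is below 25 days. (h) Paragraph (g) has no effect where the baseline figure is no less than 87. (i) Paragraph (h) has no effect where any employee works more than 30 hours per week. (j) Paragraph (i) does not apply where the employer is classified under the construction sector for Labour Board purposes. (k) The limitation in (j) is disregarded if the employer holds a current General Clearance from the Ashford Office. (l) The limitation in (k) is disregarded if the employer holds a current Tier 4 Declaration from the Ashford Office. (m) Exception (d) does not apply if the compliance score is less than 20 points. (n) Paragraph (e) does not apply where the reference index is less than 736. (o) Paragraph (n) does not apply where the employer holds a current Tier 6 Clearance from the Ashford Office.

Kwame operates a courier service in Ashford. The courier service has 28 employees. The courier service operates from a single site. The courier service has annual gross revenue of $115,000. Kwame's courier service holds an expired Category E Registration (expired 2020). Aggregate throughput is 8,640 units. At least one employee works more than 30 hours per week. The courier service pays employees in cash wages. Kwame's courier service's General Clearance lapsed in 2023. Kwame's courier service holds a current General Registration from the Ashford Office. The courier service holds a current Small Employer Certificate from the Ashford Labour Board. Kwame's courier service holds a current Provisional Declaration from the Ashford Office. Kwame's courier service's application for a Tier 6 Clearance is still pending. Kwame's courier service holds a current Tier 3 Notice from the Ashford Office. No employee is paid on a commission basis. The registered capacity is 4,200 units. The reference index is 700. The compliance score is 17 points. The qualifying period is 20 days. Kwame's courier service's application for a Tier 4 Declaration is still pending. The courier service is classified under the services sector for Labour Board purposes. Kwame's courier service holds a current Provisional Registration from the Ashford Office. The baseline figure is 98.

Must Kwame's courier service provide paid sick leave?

No — exception (b) applies; Kwame's courier service is not required to provide paid sick leave.

Exception (a) fails — the Category E Registration is not current.
All of (b)'s requirements are met (a current General Registration is held; a current Small Employer Certificate is held; a current Provisional Declaration is held). Considering the limiting provisions: (f) applies (a current Provisional Registration is held), but is overridden by (g): (g) is triggered — the qualifying period is 20 days, below the 25 days limit. (h) would limit (g) — the baseline figure is 98, meeting the 87 threshold — but (i) sets (h) aside: (i) operates against (h): at least one employee exceeds 30 hours/week. (j) is not engaged (the courier service is classified under the services sector), so (i) stands. So (b) applies.
Exception (c) fails — the employer's headcount is 28, not less than 23.
Exception (d) fails — annual gross revenue is $115,000, not less than $106,000.
Exception (e) fails — employees are paid cash wages.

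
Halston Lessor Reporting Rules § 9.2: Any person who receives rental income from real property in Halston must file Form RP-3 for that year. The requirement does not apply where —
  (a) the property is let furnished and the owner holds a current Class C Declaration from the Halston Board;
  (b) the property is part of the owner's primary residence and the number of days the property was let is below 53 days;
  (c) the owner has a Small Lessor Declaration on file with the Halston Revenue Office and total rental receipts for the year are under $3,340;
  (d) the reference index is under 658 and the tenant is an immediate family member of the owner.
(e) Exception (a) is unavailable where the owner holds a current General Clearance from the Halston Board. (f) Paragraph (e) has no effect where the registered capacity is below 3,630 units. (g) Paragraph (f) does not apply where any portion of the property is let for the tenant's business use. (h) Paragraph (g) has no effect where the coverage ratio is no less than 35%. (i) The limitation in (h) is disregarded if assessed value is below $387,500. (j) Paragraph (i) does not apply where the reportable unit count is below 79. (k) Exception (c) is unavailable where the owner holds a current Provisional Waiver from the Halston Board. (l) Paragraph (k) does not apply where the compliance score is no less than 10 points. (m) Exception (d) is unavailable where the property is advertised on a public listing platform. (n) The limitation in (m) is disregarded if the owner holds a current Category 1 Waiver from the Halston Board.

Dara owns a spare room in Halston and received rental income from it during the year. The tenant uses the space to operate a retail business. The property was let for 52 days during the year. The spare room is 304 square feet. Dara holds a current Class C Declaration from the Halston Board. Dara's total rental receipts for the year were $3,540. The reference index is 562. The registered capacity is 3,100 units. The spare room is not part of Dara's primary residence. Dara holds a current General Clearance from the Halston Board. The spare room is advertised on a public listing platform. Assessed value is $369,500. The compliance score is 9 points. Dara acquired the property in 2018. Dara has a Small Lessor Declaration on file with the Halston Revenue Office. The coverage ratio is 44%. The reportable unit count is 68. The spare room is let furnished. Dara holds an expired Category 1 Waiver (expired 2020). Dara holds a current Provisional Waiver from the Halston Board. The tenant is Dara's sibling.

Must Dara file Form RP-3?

No — exception (a) applies; Dara is not required to file Form RP-3.

Exception (a) is satisfied on its face — the property is let furnished; a current Class C Declaration is held. Applying paragraphs (e)–(j): (e) applies (a current General Clearance is held), but is overridden by (f): (f) operates — the registered capacity is 3,100 units, below the 3,630 units limit. (g) applies (the space is let for business use), but is set aside by (h): (h) applies — the coverage ratio is 44%, meeting the 35% threshold. (i) operates (assessed value is $369,500, below the $387,500 limit), but yields to (j): (j) operates against (i): the reportable unit count is 68, below the 79 limit. So (a) applies.
Exception (b) does not apply: the spare room is not part of the primary residence.
Exception (c) does not apply: total rental receipts for the year are $3,540, not under $3,340.
Exception (d)'s conditions are all satisfied: the reference index is 562, under the 658 limit; the tenant is an immediate family member. Turning to paragraphs (m)–(n): (m) operates — the property is publicly advertised. (n) is not triggered (the Category 1 Waiver is not current), so (m) stands. Exception (d) does not apply.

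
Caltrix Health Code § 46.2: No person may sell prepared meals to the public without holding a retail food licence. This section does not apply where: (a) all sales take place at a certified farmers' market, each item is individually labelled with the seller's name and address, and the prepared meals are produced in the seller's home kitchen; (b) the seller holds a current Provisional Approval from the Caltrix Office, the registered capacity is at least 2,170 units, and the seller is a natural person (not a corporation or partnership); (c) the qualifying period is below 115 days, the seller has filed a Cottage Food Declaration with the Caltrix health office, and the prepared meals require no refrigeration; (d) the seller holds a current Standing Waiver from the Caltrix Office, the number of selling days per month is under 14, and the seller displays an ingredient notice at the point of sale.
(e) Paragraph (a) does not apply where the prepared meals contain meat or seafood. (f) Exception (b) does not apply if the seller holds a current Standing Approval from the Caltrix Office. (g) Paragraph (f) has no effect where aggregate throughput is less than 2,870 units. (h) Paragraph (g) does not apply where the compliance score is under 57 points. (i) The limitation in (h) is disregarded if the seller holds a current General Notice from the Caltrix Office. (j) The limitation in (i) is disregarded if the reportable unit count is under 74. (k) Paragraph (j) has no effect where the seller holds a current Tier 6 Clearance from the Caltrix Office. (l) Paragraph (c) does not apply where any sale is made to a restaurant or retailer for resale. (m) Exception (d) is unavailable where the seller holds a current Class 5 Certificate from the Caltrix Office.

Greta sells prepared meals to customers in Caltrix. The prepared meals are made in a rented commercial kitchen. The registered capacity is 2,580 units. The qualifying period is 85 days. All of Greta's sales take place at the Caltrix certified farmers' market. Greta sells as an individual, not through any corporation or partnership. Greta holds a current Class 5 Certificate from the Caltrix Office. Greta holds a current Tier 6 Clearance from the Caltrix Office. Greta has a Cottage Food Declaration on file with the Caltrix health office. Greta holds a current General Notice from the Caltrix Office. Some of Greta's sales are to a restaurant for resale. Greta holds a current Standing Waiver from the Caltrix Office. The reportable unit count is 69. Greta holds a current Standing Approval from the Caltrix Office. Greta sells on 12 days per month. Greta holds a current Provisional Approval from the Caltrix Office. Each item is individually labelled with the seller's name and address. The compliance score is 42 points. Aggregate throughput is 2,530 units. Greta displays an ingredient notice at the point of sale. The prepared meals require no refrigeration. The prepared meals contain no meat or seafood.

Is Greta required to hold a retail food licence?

No — exception (b) applies; Greta is not required to hold a retail food licence.

Exception (a) fails — the prepared meals are made in a commercial kitchen, not a home kitchen.
Exception (b) is satisfied on its face — a current Provisional Approval is held; the registered capacity is 2,580 units, meeting the 2,170 units threshold; the seller is a natural person. Considering the limiting provisions: (f) would limit (b) — a current Standing Approval is held — but (g) sets (f) aside: (g) operates against (f): aggregate throughput is 2,530 units, less than the 2,870 units limit. (h) is engaged (the compliance score is 42 points, under the 57 points limit), but yields to (i): (i) operates against (h): a current General Notice is held. (j) applies (the reportable unit count is 69, under the 74 limit), but is displaced by (k): (k) operates against (j): a current Tier 6 Clearance is held. Exception (b) stands.
Exception (c)'s conditions are all satisfied: the qualifying period is 85 days, below the 115 days limit; a Cottage Food Declaration is on file; the prepared meals are shelf-stable. Turning to paragraph (l): (l) applies — some sales are to a restaurant for resale. (c) is therefore removed.
All of (d)'s requirements are met (a current Standing Waiver is held; the number of selling days per month is 12, under the 14 limit; an ingredient notice is displayed). Turning to paragraph (m): (m) operates — a current Class 5 Certificate is held. Exception (d) does not apply.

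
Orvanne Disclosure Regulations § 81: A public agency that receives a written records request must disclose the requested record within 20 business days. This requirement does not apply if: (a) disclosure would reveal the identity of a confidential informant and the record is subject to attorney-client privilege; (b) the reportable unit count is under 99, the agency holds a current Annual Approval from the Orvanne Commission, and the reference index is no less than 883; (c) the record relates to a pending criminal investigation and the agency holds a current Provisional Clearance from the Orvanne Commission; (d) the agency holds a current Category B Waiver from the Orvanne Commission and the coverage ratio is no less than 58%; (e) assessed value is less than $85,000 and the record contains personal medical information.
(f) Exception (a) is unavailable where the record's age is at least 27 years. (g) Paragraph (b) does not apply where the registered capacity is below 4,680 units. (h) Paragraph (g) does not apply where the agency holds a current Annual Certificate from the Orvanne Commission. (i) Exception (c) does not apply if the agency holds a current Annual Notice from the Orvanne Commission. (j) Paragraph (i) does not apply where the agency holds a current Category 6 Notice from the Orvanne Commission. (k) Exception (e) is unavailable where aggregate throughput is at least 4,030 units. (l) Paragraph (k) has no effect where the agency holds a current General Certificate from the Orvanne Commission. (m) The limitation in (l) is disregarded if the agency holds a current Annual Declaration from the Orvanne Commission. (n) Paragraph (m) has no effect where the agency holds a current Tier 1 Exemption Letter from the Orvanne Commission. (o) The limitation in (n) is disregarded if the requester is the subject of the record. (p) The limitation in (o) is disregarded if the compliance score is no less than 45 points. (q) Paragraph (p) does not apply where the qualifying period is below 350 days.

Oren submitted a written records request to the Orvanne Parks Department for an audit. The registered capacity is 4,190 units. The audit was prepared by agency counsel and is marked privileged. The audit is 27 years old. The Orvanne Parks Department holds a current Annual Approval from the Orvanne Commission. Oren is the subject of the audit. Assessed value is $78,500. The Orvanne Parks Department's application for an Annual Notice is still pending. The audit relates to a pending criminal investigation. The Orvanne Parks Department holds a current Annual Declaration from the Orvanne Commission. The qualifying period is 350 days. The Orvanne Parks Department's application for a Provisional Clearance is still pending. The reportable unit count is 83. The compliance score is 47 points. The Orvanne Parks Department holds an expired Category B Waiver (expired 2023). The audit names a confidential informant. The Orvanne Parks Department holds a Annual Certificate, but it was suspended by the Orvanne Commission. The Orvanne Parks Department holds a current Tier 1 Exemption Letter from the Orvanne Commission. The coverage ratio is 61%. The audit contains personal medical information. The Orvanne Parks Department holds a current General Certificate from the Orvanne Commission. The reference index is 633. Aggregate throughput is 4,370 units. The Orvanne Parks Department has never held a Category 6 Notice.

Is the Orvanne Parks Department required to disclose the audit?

Exception (a): the audit names a confidential informant; the audit is privileged — every condition holds. Turning to paragraph (f): (f) operates against (a): the record's age is 27 years, meeting the 27 years threshold. (a) is therefore removed.
Exception (b) requires that the reference index is no less than 883; but the reference index is 633, short of 883, so (b) is unavailable.
Exception (c) fails — the Provisional Clearance is not current.
Exception (d) fails — there is no Category B Waiver in force.
Exception (e) is satisfied on its face — assessed value is $78,500, less than the $85,000 limit; the audit contains personal medical information. Under paragraphs (k)–(q): (k) would limit (e) — aggregate throughput is 4,370 units, meeting the 4,030 units threshold — but (l) sets (k) aside: (l) applies — a current General Certificate is held. (m) is engaged (a current Annual Declaration is held), but is displaced by (n): (n) operates against (m): a current Tier 1 Exemption Letter is held. (o) would limit (n) — Oren is the subject of the audit — but (p) sets (o) aside: (p) operates against (o): the compliance score is 47 points, meeting the 45 points threshold. (q) does not operate here (the qualifying period is 350 days, not below 350 days), so (p) stands. So (e) applies.

No — exception (e) applies; the Orvanne Parks Department is not required to disclose the audit.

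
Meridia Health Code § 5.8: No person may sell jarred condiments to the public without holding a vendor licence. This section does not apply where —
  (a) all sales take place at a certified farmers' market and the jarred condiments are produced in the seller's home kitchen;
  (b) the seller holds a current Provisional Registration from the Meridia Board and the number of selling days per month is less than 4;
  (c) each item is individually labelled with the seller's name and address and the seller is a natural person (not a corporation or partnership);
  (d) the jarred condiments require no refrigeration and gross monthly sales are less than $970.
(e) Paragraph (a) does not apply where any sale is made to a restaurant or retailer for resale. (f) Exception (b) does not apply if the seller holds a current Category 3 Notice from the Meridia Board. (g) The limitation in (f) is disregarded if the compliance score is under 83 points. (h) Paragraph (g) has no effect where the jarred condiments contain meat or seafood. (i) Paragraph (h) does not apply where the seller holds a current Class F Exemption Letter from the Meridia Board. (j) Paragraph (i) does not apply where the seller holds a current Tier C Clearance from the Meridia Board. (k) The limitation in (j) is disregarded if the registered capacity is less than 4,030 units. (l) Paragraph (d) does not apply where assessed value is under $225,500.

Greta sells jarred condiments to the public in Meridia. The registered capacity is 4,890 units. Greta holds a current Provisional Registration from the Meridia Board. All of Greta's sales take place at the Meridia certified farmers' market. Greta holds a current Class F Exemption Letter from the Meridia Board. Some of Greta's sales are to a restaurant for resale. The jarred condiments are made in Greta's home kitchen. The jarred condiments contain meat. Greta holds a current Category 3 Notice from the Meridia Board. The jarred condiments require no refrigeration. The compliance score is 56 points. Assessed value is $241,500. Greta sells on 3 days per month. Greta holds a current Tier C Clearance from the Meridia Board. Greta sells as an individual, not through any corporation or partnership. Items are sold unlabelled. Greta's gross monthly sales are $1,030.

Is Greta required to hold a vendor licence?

Yes — Greta must hold a vendor licence.

All of (a)'s requirements are met (all sales are at a certified farmers' market; the jarred condiments are home-kitchen produced). But: (e) operates — some sales are to a restaurant for resale. So (a) is unavailable.
All of (b)'s requirements are met (a current Provisional Registration is held; the number of selling days per month is 3, less than the 4 limit). But applying paragraphs (f)–(k): (f) applies — a current Category 3 Notice is held. (g) would limit (f) — the compliance score is 56 points, under the 83 points limit — but (h) sets (g) aside: (h) is engaged — the jarred condiments contain meat. (i) would limit (h) — a current Class F Exemption Letter is held — but (j) sets (i) aside: (j) applies — a current Tier C Clearance is held. (k), which would lift (j), is not triggered — the registered capacity is 4,890 units, not less than 4,030 units. Exception (b) does not apply.
Exception (c) fails — items are sold unlabelled.
Exception (d) does not apply: gross monthly sales are $1,030, not less than $970.
Every exception is unavailable, so the rule governs.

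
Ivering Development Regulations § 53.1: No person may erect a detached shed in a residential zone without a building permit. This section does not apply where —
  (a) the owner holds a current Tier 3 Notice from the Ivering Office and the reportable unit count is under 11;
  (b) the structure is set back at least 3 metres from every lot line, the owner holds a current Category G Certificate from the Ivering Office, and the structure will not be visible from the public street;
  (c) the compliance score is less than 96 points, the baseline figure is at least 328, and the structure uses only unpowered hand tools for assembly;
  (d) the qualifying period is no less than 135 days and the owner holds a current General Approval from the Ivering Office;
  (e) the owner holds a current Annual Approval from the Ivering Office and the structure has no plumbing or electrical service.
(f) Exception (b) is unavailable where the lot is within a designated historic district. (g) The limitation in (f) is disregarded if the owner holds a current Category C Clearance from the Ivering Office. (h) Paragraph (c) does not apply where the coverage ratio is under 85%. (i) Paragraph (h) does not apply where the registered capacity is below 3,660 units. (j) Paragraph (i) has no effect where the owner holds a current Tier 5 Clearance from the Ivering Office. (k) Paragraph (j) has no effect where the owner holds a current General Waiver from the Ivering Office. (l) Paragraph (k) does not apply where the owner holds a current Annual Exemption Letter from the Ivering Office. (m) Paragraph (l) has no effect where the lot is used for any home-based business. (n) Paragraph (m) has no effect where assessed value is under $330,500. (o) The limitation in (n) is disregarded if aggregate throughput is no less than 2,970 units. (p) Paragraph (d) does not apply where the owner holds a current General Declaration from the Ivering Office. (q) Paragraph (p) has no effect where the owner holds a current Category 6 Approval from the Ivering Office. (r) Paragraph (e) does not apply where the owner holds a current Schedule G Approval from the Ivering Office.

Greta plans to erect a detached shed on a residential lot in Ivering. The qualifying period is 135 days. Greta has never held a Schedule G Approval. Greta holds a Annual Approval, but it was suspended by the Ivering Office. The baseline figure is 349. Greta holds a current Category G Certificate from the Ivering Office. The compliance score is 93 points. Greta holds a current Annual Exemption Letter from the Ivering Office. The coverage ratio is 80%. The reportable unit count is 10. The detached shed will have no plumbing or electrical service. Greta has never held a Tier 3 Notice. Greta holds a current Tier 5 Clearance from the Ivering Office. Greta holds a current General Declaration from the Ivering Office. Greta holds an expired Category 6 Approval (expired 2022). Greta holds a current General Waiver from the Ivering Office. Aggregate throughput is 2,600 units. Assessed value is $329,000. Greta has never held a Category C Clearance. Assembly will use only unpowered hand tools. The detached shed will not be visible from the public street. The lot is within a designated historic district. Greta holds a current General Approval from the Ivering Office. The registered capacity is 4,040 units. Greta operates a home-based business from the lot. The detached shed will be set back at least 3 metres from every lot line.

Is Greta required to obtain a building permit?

Exception (a) does not apply: the Tier 3 Notice is not current.
All of (b)'s requirements are met (the setback is at least 3 m on every side; a current Category G Certificate is held; the structure will not be visible from the street). Turning to paragraphs (f)–(g): (f) is triggered — the lot is in a historic district. (g), which would lift (f), is not triggered — the Category C Clearance is not current. So (b) is unavailable.
Exception (c): the compliance score is 93 points, less than the 96 points limit; the baseline figure is 349, meeting the 328 threshold; assembly uses only hand tools — every condition holds. But: (h) operates against (c): the coverage ratio is 80%, under the 85% limit. (i), which would lift (h), does not operate here — the registered capacity is 4,040 units, not below 3,660 units. (c) is therefore removed.
Exception (d) is satisfied on its face — the qualifying period is 135 days, meeting the 135 days threshold; a current General Approval is held. But applying paragraphs (p)–(q): (p) is engaged — a current General Declaration is held. (q), which would lift (p), is inapplicable — no current Category 6 Approval is held. Exception (d) does not apply.
Exception (e) requires that the owner holds a current Annual Approval from the Ivering Office; but no current Annual Approval is held, so (e) is unavailable.
No exception is made out. Greta falls within the general rule.

Yes — Greta must obtain a building permit.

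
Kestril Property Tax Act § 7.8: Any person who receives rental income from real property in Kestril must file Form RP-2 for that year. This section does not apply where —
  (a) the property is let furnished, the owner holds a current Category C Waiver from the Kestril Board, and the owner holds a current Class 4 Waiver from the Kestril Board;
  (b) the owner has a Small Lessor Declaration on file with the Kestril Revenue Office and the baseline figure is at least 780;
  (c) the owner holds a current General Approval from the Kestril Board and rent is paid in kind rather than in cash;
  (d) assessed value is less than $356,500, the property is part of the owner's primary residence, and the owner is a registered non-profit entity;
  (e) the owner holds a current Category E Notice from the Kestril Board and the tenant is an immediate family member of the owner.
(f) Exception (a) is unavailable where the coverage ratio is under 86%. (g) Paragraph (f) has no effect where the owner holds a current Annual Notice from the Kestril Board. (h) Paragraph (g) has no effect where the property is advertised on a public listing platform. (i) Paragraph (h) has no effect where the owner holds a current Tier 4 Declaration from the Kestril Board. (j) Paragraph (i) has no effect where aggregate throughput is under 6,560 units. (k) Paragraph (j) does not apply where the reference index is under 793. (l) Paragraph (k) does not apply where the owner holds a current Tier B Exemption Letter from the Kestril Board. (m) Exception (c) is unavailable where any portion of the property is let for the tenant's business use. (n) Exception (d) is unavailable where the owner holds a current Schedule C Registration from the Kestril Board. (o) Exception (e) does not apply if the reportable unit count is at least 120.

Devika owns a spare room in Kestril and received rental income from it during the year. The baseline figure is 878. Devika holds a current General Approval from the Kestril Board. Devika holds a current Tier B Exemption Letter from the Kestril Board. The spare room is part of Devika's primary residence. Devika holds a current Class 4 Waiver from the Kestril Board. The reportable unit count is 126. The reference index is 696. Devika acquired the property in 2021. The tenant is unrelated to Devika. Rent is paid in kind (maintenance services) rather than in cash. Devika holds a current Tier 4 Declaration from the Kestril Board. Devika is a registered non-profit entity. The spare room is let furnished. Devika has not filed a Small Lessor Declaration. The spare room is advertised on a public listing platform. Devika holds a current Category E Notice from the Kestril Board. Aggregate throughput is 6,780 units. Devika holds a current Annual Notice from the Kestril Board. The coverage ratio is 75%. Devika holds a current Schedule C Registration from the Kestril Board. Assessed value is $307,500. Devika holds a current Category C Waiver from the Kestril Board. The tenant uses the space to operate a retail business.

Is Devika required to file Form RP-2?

No — exception (a) applies; Devika is not required to file Form RP-2.

Exception (a): the property is let furnished; a current Category C Waiver is held; a current Class 4 Waiver is held — every condition holds. Applying paragraphs (f)–(l): (f) would limit (a) — the coverage ratio is 75%, under the 86% limit — but (g) sets (f) aside: (g) is engaged — a current Annual Notice is held. (h) operates (the property is publicly advertised), but is set aside by (i): (i) applies — a current Tier 4 Declaration is held. (j), which would lift (i), is not triggered — aggregate throughput is 6,780 units, not under 6,560 units. Exception (a) stands.
Exception (b) requires that the owner has a Small Lessor Declaration on file with the Kestril Revenue Office; but no Small Lessor Declaration is on file, so (b) is unavailable.
All of (c)'s requirements are met (a current General Approval is held; rent is paid in kind). But applying paragraph (m): (m) operates — the space is let for business use. Exception (c) does not apply.
Exception (d): assessed value is $307,500, less than the $356,500 limit; the spare room is part of the primary residence; Devika is a registered non-profit — every condition holds. However, paragraph (n) must be considered: (n) is engaged — a current Schedule C Registration is held. (d) is therefore removed.
Exception (e) does not apply: the tenant is unrelated to the owner.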